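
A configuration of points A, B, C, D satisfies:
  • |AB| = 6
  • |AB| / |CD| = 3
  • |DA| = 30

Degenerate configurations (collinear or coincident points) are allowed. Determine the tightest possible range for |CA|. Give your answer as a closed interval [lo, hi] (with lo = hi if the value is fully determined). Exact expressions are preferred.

|CA| ∈ [28, 32]  (≈ [28.0000, 32.0000])

|AB| ∈ {6}
|AD| ∈ {30}
|CD| ∈ {2}
|BD| ∈ [24, 36]
|AC| ∈ [28, 32]
|BC| ∈ [22, 38]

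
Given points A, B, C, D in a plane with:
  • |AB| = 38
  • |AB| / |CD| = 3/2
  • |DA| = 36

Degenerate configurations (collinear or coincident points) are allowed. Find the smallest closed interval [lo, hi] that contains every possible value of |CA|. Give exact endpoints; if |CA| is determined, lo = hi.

|CA| ∈ [32/3, 184/3]  (≈ [10.6667, 61.3333])

|AB| ∈ {38}
|AD| ∈ {36}
|CD| ∈ {76/3}
|BD| ∈ [2, 74]
|AC| ∈ [32/3, 184/3]
|BC| ∈ [0, 298/3]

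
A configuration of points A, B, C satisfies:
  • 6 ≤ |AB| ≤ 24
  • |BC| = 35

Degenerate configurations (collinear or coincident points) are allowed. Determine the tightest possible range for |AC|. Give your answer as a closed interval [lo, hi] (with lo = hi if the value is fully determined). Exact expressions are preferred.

|AB| ∈ [6, 24]
|BC| ∈ {35}
|AC| ∈ [11, 59]

|AC| ∈ [11, 59]  (≈ [11.0000, 59.0000])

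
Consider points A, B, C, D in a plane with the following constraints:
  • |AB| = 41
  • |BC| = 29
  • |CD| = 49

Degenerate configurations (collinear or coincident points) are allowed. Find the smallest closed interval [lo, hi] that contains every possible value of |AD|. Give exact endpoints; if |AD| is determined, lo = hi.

|AD| ∈ [0, 119]  (≈ [0.0000, 119.0000])

|AB| ∈ {41}
|BC| ∈ {29}
|CD| ∈ {49}
|AC| ∈ [12, 70]
|BD| ∈ [20, 78]
|AD| ∈ [0, 119]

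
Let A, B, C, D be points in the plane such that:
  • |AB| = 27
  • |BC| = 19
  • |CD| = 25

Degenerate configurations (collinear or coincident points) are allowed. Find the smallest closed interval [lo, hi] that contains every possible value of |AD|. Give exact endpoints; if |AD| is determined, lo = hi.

|AB| ∈ {27}
|BC| ∈ {19}
|CD| ∈ {25}
|AC| ∈ [8, 46]
|BD| ∈ [6, 44]
|AD| ∈ [0, 71]

|AD| ∈ [0, 71]  (≈ [0.0000, 71.0000])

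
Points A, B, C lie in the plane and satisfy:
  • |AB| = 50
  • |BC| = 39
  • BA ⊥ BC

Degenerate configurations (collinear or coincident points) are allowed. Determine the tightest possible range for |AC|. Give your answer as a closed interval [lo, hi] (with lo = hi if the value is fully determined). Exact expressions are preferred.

|AB| ∈ {50}
|BC| ∈ {39}
|AC| ∈ {√(4021)}

|AC| = √(4021)  (≈ 63.4114)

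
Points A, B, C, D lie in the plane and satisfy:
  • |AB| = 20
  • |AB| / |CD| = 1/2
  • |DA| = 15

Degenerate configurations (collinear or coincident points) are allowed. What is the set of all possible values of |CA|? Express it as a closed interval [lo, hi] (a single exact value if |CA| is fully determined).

|AB| ∈ {20}
|AD| ∈ {15}
|CD| ∈ {40}
|BD| ∈ [5, 35]
|AC| ∈ [25, 55]
|BC| ∈ [5, 75]

|CA| ∈ [25, 55]  (≈ [25.0000, 55.0000])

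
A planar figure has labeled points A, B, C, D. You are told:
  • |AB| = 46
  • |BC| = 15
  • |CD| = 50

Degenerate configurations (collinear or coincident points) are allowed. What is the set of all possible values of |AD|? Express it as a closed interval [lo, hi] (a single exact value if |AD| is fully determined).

|AB| ∈ {46}
|BC| ∈ {15}
|CD| ∈ {50}
|AC| ∈ [31, 61]
|BD| ∈ [35, 65]
|AD| ∈ [0, 111]

|AD| ∈ [0, 111]  (≈ [0.0000, 111.0000])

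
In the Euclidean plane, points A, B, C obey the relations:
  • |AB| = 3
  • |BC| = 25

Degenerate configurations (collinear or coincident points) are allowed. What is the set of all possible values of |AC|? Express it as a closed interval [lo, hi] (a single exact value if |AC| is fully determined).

|AC| ∈ [22, 28]  (≈ [22.0000, 28.0000])

|AB| ∈ {3}
|BC| ∈ {25}
|AC| ∈ [22, 28]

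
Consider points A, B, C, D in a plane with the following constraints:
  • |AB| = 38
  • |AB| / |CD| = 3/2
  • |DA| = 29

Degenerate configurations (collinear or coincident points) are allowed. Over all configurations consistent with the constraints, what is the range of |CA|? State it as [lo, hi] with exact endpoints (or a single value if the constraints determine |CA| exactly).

|CA| ∈ [11/3, 163/3]  (≈ [3.6667, 54.3333])

|AB| ∈ {38}
|AD| ∈ {29}
|CD| ∈ {76/3}
|BD| ∈ [9, 67]
|AC| ∈ [11/3, 163/3]
|BC| ∈ [0, 277/3]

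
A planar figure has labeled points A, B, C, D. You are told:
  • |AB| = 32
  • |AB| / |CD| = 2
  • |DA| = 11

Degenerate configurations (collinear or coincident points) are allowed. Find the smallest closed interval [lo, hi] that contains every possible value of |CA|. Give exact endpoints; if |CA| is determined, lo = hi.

|CA| ∈ [5, 27]  (≈ [5.0000, 27.0000])

|AB| ∈ {32}
|AD| ∈ {11}
|CD| ∈ {16}
|BD| ∈ [21, 43]
|AC| ∈ [5, 27]
|BC| ∈ [5, 59]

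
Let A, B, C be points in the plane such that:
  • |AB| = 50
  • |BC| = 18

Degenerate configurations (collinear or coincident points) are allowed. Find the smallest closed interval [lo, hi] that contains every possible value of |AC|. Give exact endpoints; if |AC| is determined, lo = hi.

|AB| ∈ {50}
|BC| ∈ {18}
|AC| ∈ [32, 68]

|AC| ∈ [32, 68]  (≈ [32.0000, 68.0000])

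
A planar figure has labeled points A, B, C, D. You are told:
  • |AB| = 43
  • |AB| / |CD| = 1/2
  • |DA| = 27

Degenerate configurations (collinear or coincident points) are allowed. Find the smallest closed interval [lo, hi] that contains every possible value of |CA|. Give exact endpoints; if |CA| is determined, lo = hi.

|CA| ∈ [59, 113]  (≈ [59.0000, 113.0000])

|AB| ∈ {43}
|AD| ∈ {27}
|CD| ∈ {86}
|BD| ∈ [16, 70]
|AC| ∈ [59, 113]
|BC| ∈ [16, 156]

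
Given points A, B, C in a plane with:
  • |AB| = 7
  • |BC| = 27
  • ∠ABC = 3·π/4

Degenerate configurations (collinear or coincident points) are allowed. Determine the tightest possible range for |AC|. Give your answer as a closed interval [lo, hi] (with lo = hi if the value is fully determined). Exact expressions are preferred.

|AC| = √(189·√(2) + 778)  (≈ 32.3309)

|AB| ∈ {7}
|BC| ∈ {27}
|AC| ∈ {√(189·√(2) + 778)}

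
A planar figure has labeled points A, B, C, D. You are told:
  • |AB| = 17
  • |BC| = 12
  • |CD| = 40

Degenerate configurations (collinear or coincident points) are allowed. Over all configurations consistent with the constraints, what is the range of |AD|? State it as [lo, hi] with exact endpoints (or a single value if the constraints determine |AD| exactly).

|AB| ∈ {17}
|BC| ∈ {12}
|CD| ∈ {40}
|AC| ∈ [5, 29]
|BD| ∈ [28, 52]
|AD| ∈ [11, 69]

|AD| ∈ [11, 69]  (≈ [11.0000, 69.0000])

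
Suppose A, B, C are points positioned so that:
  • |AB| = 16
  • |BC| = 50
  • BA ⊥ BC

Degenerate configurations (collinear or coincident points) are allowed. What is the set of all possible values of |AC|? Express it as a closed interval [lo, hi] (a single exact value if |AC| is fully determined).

|AC| = 2·√(689)  (≈ 52.4976)

|AB| ∈ {16}
|BC| ∈ {50}
|AC| ∈ {2·√(689)}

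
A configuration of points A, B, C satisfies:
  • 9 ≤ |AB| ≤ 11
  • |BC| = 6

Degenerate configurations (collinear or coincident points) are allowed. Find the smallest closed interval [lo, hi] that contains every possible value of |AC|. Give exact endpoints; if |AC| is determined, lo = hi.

|AC| ∈ [3, 17]  (≈ [3.0000, 17.0000])

|AB| ∈ [9, 11]
|BC| ∈ {6}
|AC| ∈ [3, 17]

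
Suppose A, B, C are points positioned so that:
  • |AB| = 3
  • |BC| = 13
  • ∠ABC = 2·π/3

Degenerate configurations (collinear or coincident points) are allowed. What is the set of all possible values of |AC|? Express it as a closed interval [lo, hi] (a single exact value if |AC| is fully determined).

|AB| ∈ {3}
|BC| ∈ {13}
|AC| ∈ {√(217)}

|AC| = √(217)  (≈ 14.7309)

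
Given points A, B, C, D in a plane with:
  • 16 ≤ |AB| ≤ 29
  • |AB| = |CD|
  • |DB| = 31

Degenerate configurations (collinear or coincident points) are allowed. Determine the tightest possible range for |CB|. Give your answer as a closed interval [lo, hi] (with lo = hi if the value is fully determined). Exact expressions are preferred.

|CB| ∈ [2, 60]  (≈ [2.0000, 60.0000])

|AB| ∈ [16, 29]
|BD| ∈ {31}
|CD| ∈ [16, 29]
|AD| ∈ [2, 60]
|BC| ∈ [2, 60]
|AC| ∈ [0, 89]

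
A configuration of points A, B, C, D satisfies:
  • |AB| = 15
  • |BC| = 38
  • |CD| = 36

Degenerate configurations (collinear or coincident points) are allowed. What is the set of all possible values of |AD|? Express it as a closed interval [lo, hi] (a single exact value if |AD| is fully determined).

|AD| ∈ [0, 89]  (≈ [0.0000, 89.0000])

|AB| ∈ {15}
|BC| ∈ {38}
|CD| ∈ {36}
|AC| ∈ [23, 53]
|BD| ∈ [2, 74]
|AD| ∈ [0, 89]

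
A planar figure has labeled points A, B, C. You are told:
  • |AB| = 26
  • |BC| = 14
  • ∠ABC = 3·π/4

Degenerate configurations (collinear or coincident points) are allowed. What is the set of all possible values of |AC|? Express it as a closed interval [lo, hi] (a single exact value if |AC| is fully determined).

|AB| ∈ {26}
|BC| ∈ {14}
|AC| ∈ {2·√(91·√(2) + 218)}

|AC| = 2·√(91·√(2) + 218)  (≈ 37.2394)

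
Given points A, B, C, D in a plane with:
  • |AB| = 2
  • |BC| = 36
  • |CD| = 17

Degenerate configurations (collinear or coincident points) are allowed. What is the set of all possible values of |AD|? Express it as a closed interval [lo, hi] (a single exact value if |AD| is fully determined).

|AB| ∈ {2}
|BC| ∈ {36}
|CD| ∈ {17}
|AC| ∈ [34, 38]
|BD| ∈ [19, 53]
|AD| ∈ [17, 55]

|AD| ∈ [17, 55]  (≈ [17.0000, 55.0000])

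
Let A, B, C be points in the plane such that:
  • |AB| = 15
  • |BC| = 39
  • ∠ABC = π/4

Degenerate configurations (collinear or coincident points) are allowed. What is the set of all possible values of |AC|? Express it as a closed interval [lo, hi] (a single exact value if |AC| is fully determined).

|AC| = 3·√(194 - 65·√(2))  (≈ 30.3098)

|AB| ∈ {15}
|BC| ∈ {39}
|AC| ∈ {3·√(194 - 65·√(2))}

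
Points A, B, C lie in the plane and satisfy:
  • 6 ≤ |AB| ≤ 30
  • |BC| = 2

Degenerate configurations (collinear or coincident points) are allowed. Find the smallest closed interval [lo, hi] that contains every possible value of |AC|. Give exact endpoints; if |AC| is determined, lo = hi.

|AC| ∈ [4, 32]  (≈ [4.0000, 32.0000])

|AB| ∈ [6, 30]
|BC| ∈ {2}
|AC| ∈ [4, 32]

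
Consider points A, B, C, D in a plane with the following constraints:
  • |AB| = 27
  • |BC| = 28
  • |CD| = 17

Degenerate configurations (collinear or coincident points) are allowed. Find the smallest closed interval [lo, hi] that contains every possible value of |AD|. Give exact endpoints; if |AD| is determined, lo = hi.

|AD| ∈ [0, 72]  (≈ [0.0000, 72.0000])

|AB| ∈ {27}
|BC| ∈ {28}
|CD| ∈ {17}
|AC| ∈ [1, 55]
|BD| ∈ [11, 45]
|AD| ∈ [0, 72]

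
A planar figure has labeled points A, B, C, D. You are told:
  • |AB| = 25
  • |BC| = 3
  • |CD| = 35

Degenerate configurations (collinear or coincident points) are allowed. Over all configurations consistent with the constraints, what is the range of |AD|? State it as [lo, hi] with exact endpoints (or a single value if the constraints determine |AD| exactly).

|AD| ∈ [7, 63]  (≈ [7.0000, 63.0000])

|AB| ∈ {25}
|BC| ∈ {3}
|CD| ∈ {35}
|AC| ∈ [22, 28]
|BD| ∈ [32, 38]
|AD| ∈ [7, 63]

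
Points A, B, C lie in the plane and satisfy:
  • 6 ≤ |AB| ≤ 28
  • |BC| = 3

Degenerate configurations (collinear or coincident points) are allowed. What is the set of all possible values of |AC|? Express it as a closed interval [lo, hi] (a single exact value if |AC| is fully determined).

|AC| ∈ [3, 31]  (≈ [3.0000, 31.0000])

|AB| ∈ [6, 28]
|BC| ∈ {3}
|AC| ∈ [3, 31]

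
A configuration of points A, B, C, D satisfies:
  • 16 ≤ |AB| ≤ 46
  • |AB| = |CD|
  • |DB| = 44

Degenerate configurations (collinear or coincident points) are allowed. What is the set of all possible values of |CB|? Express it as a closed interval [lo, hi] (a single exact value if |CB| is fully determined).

|AB| ∈ [16, 46]
|BD| ∈ {44}
|CD| ∈ [16, 46]
|AD| ∈ [0, 90]
|BC| ∈ [0, 90]
|AC| ∈ [0, 136]

|CB| ∈ [0, 90]  (≈ [0.0000, 90.0000])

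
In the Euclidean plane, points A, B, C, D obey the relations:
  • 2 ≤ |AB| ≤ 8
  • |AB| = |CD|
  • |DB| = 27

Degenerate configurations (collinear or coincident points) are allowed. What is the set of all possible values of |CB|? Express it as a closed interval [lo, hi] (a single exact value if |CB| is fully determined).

|CB| ∈ [19, 35]  (≈ [19.0000, 35.0000])

|AB| ∈ [2, 8]
|BD| ∈ {27}
|CD| ∈ [2, 8]
|AD| ∈ [19, 35]
|BC| ∈ [19, 35]
|AC| ∈ [11, 43]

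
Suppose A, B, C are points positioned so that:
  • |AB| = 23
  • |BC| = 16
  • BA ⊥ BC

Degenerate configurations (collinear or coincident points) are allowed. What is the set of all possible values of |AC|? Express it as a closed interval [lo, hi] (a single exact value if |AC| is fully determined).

|AB| ∈ {23}
|BC| ∈ {16}
|AC| ∈ {√(785)}

|AC| = √(785)  (≈ 28.0179)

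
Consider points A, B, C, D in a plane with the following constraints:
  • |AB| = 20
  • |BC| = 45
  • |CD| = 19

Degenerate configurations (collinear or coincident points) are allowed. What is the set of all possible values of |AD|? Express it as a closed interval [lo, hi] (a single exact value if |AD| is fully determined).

|AB| ∈ {20}
|BC| ∈ {45}
|CD| ∈ {19}
|AC| ∈ [25, 65]
|BD| ∈ [26, 64]
|AD| ∈ [6, 84]

|AD| ∈ [6, 84]  (≈ [6.0000, 84.0000])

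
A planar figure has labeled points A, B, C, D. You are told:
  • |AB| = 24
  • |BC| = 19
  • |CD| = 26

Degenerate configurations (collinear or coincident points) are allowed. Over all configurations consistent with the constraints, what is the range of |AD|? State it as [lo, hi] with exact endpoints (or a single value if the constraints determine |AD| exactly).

|AB| ∈ {24}
|BC| ∈ {19}
|CD| ∈ {26}
|AC| ∈ [5, 43]
|BD| ∈ [7, 45]
|AD| ∈ [0, 69]

|AD| ∈ [0, 69]  (≈ [0.0000, 69.0000])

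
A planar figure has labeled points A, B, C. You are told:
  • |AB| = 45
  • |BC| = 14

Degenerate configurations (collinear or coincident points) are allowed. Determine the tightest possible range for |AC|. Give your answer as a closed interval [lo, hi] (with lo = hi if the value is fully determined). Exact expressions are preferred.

|AB| ∈ {45}
|BC| ∈ {14}
|AC| ∈ [31, 59]

|AC| ∈ [31, 59]  (≈ [31.0000, 59.0000])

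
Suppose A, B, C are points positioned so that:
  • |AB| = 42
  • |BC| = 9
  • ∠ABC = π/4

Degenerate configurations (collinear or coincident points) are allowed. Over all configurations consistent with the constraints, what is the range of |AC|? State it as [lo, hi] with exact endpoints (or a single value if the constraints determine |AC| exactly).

|AB| ∈ {42}
|BC| ∈ {9}
|AC| ∈ {3·√(205 - 42·√(2))}

|AC| = 3·√(205 - 42·√(2))  (≈ 36.1998)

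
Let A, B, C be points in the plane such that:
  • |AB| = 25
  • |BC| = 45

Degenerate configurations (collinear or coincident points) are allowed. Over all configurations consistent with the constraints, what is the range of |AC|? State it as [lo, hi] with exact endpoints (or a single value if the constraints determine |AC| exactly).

|AC| ∈ [20, 70]  (≈ [20.0000, 70.0000])

|AB| ∈ {25}
|BC| ∈ {45}
|AC| ∈ [20, 70]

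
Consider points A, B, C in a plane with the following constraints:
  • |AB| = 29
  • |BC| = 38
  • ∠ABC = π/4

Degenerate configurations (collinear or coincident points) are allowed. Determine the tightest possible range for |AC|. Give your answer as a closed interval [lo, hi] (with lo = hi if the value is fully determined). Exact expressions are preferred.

|AB| ∈ {29}
|BC| ∈ {38}
|AC| ∈ {√(2285 - 1102·√(2))}

|AC| = √(2285 - 1102·√(2))  (≈ 26.9543)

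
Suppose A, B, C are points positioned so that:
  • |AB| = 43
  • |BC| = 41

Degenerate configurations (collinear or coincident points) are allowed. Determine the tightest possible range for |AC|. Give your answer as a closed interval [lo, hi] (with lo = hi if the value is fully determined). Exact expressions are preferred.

|AC| ∈ [2, 84]  (≈ [2.0000, 84.0000])

|AB| ∈ {43}
|BC| ∈ {41}
|AC| ∈ [2, 84]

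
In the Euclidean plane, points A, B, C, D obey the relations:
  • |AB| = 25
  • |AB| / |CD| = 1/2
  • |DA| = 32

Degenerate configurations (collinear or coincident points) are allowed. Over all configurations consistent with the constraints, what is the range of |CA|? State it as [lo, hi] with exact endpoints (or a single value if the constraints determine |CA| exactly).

|CA| ∈ [18, 82]  (≈ [18.0000, 82.0000])

|AB| ∈ {25}
|AD| ∈ {32}
|CD| ∈ {50}
|BD| ∈ [7, 57]
|AC| ∈ [18, 82]
|BC| ∈ [0, 107]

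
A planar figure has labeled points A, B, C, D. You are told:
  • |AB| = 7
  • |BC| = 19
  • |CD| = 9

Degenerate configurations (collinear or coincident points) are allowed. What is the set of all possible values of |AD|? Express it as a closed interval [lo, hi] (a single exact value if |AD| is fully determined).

|AB| ∈ {7}
|BC| ∈ {19}
|CD| ∈ {9}
|AC| ∈ [12, 26]
|BD| ∈ [10, 28]
|AD| ∈ [3, 35]

|AD| ∈ [3, 35]  (≈ [3.0000, 35.0000])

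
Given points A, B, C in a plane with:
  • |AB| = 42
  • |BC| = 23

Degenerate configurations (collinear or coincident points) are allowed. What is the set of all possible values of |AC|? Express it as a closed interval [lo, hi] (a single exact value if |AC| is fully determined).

|AB| ∈ {42}
|BC| ∈ {23}
|AC| ∈ [19, 65]

|AC| ∈ [19, 65]  (≈ [19.0000, 65.0000])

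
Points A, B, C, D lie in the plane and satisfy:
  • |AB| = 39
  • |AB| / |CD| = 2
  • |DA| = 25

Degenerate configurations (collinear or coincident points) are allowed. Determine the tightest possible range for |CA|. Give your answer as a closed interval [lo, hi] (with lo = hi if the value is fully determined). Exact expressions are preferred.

|AB| ∈ {39}
|AD| ∈ {25}
|CD| ∈ {39/2}
|BD| ∈ [14, 64]
|AC| ∈ [11/2, 89/2]
|BC| ∈ [0, 167/2]

|CA| ∈ [11/2, 89/2]  (≈ [5.5000, 44.5000])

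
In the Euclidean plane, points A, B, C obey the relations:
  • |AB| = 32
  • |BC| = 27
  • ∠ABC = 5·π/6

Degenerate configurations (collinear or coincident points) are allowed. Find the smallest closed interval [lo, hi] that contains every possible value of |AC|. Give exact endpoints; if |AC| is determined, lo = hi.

|AB| ∈ {32}
|BC| ∈ {27}
|AC| ∈ {√(864·√(3) + 1753)}

|AC| = √(864·√(3) + 1753)  (≈ 57.0043)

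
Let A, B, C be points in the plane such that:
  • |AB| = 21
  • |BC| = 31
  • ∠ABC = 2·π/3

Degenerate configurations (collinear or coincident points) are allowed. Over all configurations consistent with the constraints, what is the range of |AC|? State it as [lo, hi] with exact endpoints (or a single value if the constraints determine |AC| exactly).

|AB| ∈ {21}
|BC| ∈ {31}
|AC| ∈ {√(2053)}

|AC| = √(2053)  (≈ 45.3100)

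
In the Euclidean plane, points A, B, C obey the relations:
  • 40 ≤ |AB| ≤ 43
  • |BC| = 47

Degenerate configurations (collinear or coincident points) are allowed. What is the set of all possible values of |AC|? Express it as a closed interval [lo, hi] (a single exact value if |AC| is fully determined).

|AC| ∈ [4, 90]  (≈ [4.0000, 90.0000])

|AB| ∈ [40, 43]
|BC| ∈ {47}
|AC| ∈ [4, 90]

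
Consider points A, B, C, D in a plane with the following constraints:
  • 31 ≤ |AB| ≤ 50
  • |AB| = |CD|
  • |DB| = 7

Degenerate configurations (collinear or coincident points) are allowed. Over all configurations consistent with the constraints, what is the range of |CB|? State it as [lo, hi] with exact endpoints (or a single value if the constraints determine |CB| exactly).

|AB| ∈ [31, 50]
|BD| ∈ {7}
|CD| ∈ [31, 50]
|AD| ∈ [24, 57]
|BC| ∈ [24, 57]
|AC| ∈ [0, 107]

|CB| ∈ [24, 57]  (≈ [24.0000, 57.0000])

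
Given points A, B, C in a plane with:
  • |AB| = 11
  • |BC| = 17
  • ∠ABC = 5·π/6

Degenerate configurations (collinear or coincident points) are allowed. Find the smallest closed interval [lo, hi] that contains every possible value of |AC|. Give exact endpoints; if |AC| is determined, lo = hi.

|AB| ∈ {11}
|BC| ∈ {17}
|AC| ∈ {√(187·√(3) + 410)}

|AC| = √(187·√(3) + 410)  (≈ 27.0905)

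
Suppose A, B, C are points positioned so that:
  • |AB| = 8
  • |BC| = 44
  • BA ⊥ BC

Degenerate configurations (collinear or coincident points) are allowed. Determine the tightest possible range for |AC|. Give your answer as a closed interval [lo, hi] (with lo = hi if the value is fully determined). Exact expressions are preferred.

|AC| = 20·√(5)  (≈ 44.7214)

|AB| ∈ {8}
|BC| ∈ {44}
|AC| ∈ {20·√(5)}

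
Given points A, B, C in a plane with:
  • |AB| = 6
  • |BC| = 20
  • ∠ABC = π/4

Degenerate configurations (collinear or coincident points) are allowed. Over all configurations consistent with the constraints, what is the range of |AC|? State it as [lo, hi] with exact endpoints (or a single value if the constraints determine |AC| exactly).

|AC| = 2·√(109 - 30·√(2))  (≈ 16.3185)

|AB| ∈ {6}
|BC| ∈ {20}
|AC| ∈ {2·√(109 - 30·√(2))}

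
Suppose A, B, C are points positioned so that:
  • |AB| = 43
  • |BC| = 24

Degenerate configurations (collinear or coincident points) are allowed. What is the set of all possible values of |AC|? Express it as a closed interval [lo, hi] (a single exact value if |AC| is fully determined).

|AB| ∈ {43}
|BC| ∈ {24}
|AC| ∈ [19, 67]

|AC| ∈ [19, 67]  (≈ [19.0000, 67.0000])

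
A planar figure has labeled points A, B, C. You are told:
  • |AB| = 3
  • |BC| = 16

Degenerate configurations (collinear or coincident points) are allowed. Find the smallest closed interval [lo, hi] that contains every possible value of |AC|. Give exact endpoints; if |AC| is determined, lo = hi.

|AB| ∈ {3}
|BC| ∈ {16}
|AC| ∈ [13, 19]

|AC| ∈ [13, 19]  (≈ [13.0000, 19.0000])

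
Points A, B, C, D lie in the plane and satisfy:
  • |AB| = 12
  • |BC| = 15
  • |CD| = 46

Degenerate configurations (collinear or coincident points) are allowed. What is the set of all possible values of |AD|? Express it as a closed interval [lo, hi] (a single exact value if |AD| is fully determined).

|AD| ∈ [19, 73]  (≈ [19.0000, 73.0000])

|AB| ∈ {12}
|BC| ∈ {15}
|CD| ∈ {46}
|AC| ∈ [3, 27]
|BD| ∈ [31, 61]
|AD| ∈ [19, 73]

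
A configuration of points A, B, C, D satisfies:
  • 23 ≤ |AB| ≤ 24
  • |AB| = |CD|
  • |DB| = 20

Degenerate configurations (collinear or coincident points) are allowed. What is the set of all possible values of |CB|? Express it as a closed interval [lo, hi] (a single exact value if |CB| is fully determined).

|CB| ∈ [3, 44]  (≈ [3.0000, 44.0000])

|AB| ∈ [23, 24]
|BD| ∈ {20}
|CD| ∈ [23, 24]
|AD| ∈ [3, 44]
|BC| ∈ [3, 44]
|AC| ∈ [0, 68]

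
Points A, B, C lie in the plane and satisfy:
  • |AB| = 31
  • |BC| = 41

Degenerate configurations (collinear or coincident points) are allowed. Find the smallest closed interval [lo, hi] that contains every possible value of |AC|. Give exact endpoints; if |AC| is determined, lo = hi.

|AC| ∈ [10, 72]  (≈ [10.0000, 72.0000])

|AB| ∈ {31}
|BC| ∈ {41}
|AC| ∈ [10, 72]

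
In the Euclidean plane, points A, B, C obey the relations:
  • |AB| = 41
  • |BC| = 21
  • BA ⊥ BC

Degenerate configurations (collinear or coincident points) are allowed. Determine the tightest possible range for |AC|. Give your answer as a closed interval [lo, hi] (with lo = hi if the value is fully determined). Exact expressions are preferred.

|AC| = √(2122)  (≈ 46.0652)

|AB| ∈ {41}
|BC| ∈ {21}
|AC| ∈ {√(2122)}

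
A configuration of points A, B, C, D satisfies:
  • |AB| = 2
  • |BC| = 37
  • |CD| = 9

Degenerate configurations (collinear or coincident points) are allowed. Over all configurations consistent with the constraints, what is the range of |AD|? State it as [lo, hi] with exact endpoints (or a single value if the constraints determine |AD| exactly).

|AB| ∈ {2}
|BC| ∈ {37}
|CD| ∈ {9}
|AC| ∈ [35, 39]
|BD| ∈ [28, 46]
|AD| ∈ [26, 48]

|AD| ∈ [26, 48]  (≈ [26.0000, 48.0000])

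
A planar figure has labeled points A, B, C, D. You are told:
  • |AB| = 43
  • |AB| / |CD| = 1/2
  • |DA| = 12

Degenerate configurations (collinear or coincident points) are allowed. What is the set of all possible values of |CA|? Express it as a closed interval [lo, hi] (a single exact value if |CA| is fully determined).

|CA| ∈ [74, 98]  (≈ [74.0000, 98.0000])

|AB| ∈ {43}
|AD| ∈ {12}
|CD| ∈ {86}
|BD| ∈ [31, 55]
|AC| ∈ [74, 98]
|BC| ∈ [31, 141]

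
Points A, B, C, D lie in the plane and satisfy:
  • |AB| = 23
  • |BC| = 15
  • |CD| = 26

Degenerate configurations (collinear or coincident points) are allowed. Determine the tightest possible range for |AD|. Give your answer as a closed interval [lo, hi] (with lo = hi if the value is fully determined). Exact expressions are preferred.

|AD| ∈ [0, 64]  (≈ [0.0000, 64.0000])

|AB| ∈ {23}
|BC| ∈ {15}
|CD| ∈ {26}
|AC| ∈ [8, 38]
|BD| ∈ [11, 41]
|AD| ∈ [0, 64]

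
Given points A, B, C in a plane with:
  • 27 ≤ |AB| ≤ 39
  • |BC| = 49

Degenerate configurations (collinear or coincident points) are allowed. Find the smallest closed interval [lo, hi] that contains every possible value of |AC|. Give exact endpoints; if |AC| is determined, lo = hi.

|AC| ∈ [10, 88]  (≈ [10.0000, 88.0000])

|AB| ∈ [27, 39]
|BC| ∈ {49}
|AC| ∈ [10, 88]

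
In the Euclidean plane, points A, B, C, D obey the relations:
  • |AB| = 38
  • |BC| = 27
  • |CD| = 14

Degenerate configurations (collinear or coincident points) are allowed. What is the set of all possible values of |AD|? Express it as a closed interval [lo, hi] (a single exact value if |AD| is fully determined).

|AD| ∈ [0, 79]  (≈ [0.0000, 79.0000])

|AB| ∈ {38}
|BC| ∈ {27}
|CD| ∈ {14}
|AC| ∈ [11, 65]
|BD| ∈ [13, 41]
|AD| ∈ [0, 79]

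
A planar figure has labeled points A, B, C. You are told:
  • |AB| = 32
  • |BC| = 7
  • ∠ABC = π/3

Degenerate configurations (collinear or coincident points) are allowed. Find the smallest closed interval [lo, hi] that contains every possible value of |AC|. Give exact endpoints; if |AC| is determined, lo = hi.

|AC| = √(849)  (≈ 29.1376)

|AB| ∈ {32}
|BC| ∈ {7}
|AC| ∈ {√(849)}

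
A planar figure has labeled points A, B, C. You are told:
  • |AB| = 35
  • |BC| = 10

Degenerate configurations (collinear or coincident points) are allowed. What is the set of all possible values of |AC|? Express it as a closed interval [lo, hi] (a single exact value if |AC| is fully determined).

|AC| ∈ [25, 45]  (≈ [25.0000, 45.0000])

|AB| ∈ {35}
|BC| ∈ {10}
|AC| ∈ [25, 45]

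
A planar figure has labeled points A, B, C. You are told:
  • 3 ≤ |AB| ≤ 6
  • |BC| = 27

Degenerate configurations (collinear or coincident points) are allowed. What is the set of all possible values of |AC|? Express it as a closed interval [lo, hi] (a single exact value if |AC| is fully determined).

|AB| ∈ [3, 6]
|BC| ∈ {27}
|AC| ∈ [21, 33]

|AC| ∈ [21, 33]  (≈ [21.0000, 33.0000])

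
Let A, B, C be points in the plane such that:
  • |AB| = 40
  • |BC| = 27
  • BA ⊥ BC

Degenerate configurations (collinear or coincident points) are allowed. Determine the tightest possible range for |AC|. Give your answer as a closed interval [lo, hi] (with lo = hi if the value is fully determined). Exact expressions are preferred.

|AB| ∈ {40}
|BC| ∈ {27}
|AC| ∈ {√(2329)}

|AC| = √(2329)  (≈ 48.2597)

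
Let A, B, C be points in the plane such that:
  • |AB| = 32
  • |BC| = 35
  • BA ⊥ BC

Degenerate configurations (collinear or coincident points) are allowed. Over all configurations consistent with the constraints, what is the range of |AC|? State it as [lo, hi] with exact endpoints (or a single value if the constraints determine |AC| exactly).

|AB| ∈ {32}
|BC| ∈ {35}
|AC| ∈ {√(2249)}

|AC| = √(2249)  (≈ 47.4236)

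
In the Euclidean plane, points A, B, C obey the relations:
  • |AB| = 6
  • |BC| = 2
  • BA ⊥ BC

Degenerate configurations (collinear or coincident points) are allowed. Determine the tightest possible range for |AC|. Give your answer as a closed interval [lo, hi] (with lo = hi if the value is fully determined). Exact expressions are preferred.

|AB| ∈ {6}
|BC| ∈ {2}
|AC| ∈ {2·√(10)}

|AC| = 2·√(10)  (≈ 6.3246)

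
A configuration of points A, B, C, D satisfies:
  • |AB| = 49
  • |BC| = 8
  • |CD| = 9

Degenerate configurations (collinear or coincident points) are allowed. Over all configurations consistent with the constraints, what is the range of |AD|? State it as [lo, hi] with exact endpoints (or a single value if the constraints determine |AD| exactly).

|AD| ∈ [32, 66]  (≈ [32.0000, 66.0000])

|AB| ∈ {49}
|BC| ∈ {8}
|CD| ∈ {9}
|AC| ∈ [41, 57]
|BD| ∈ [1, 17]
|AD| ∈ [32, 66]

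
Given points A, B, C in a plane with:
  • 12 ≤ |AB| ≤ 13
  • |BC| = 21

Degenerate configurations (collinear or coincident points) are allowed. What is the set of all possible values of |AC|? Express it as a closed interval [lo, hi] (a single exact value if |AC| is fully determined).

|AC| ∈ [8, 34]  (≈ [8.0000, 34.0000])

|AB| ∈ [12, 13]
|BC| ∈ {21}
|AC| ∈ [8, 34]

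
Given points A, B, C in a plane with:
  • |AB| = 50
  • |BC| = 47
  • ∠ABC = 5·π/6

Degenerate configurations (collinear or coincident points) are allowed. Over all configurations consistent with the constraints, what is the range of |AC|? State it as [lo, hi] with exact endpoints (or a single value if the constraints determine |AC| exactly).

|AB| ∈ {50}
|BC| ∈ {47}
|AC| ∈ {√(2350·√(3) + 4709)}

|AC| = √(2350·√(3) + 4709)  (≈ 93.6980)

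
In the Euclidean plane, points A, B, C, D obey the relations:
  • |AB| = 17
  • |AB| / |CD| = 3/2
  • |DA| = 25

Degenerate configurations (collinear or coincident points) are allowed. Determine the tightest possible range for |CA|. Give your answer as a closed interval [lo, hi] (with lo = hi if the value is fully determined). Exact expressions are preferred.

|AB| ∈ {17}
|AD| ∈ {25}
|CD| ∈ {34/3}
|BD| ∈ [8, 42]
|AC| ∈ [41/3, 109/3]
|BC| ∈ [0, 160/3]

|CA| ∈ [41/3, 109/3]  (≈ [13.6667, 36.3333])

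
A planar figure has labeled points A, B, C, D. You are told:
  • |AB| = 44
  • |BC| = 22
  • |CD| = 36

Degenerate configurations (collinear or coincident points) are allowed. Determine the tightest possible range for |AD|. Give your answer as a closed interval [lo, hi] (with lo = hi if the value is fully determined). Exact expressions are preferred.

|AD| ∈ [0, 102]  (≈ [0.0000, 102.0000])

|AB| ∈ {44}
|BC| ∈ {22}
|CD| ∈ {36}
|AC| ∈ [22, 66]
|BD| ∈ [14, 58]
|AD| ∈ [0, 102]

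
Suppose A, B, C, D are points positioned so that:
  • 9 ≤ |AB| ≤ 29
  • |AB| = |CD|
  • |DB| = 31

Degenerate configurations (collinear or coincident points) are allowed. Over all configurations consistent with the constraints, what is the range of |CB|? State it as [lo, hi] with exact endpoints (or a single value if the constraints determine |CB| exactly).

|CB| ∈ [2, 60]  (≈ [2.0000, 60.0000])

|AB| ∈ [9, 29]
|BD| ∈ {31}
|CD| ∈ [9, 29]
|AD| ∈ [2, 60]
|BC| ∈ [2, 60]
|AC| ∈ [0, 89]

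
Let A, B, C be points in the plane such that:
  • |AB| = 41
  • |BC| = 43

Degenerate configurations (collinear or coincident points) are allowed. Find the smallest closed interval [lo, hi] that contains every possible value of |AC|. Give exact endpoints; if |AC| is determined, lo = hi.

|AB| ∈ {41}
|BC| ∈ {43}
|AC| ∈ [2, 84]

|AC| ∈ [2, 84]  (≈ [2.0000, 84.0000])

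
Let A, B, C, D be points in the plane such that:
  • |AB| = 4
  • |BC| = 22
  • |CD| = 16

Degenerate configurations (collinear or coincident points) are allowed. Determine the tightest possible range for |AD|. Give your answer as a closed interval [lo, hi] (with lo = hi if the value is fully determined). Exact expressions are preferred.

|AB| ∈ {4}
|BC| ∈ {22}
|CD| ∈ {16}
|AC| ∈ [18, 26]
|BD| ∈ [6, 38]
|AD| ∈ [2, 42]

|AD| ∈ [2, 42]  (≈ [2.0000, 42.0000])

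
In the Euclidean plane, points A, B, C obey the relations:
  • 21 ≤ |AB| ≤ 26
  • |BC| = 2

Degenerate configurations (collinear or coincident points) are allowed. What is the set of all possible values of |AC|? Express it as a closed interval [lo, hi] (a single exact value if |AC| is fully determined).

|AB| ∈ [21, 26]
|BC| ∈ {2}
|AC| ∈ [19, 28]

|AC| ∈ [19, 28]  (≈ [19.0000, 28.0000])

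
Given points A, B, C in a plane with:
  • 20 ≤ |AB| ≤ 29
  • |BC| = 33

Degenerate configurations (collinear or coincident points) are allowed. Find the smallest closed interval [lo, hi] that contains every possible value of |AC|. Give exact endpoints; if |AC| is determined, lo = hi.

|AC| ∈ [4, 62]  (≈ [4.0000, 62.0000])

|AB| ∈ [20, 29]
|BC| ∈ {33}
|AC| ∈ [4, 62]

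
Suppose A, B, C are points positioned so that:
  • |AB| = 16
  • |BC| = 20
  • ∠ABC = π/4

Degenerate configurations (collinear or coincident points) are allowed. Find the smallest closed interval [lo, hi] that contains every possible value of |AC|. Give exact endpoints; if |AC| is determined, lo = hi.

|AB| ∈ {16}
|BC| ∈ {20}
|AC| ∈ {4·√(41 - 20·√(2))}

|AC| = 4·√(41 - 20·√(2))  (≈ 14.2636)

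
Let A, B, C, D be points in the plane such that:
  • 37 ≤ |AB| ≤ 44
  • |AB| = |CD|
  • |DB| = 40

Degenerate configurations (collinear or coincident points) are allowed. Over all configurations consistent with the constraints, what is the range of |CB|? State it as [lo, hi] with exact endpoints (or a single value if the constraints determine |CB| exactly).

|AB| ∈ [37, 44]
|BD| ∈ {40}
|CD| ∈ [37, 44]
|AD| ∈ [0, 84]
|BC| ∈ [0, 84]
|AC| ∈ [0, 128]

|CB| ∈ [0, 84]  (≈ [0.0000, 84.0000])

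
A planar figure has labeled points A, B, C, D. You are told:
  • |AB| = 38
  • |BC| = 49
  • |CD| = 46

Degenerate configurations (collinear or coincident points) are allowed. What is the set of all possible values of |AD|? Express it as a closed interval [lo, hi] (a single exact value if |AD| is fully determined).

|AB| ∈ {38}
|BC| ∈ {49}
|CD| ∈ {46}
|AC| ∈ [11, 87]
|BD| ∈ [3, 95]
|AD| ∈ [0, 133]

|AD| ∈ [0, 133]  (≈ [0.0000, 133.0000])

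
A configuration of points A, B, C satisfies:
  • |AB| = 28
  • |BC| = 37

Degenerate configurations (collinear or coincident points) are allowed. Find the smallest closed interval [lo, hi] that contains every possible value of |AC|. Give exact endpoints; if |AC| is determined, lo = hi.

|AC| ∈ [9, 65]  (≈ [9.0000, 65.0000])

|AB| ∈ {28}
|BC| ∈ {37}
|AC| ∈ [9, 65]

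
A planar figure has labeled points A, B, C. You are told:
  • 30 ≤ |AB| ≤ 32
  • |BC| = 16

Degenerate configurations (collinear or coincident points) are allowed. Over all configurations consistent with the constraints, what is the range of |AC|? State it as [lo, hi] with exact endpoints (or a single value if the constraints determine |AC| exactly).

|AB| ∈ [30, 32]
|BC| ∈ {16}
|AC| ∈ [14, 48]

|AC| ∈ [14, 48]  (≈ [14.0000, 48.0000])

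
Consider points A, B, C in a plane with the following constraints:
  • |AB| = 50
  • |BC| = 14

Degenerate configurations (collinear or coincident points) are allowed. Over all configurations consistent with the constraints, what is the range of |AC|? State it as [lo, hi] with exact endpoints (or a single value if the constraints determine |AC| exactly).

|AC| ∈ [36, 64]  (≈ [36.0000, 64.0000])

|AB| ∈ {50}
|BC| ∈ {14}
|AC| ∈ [36, 64]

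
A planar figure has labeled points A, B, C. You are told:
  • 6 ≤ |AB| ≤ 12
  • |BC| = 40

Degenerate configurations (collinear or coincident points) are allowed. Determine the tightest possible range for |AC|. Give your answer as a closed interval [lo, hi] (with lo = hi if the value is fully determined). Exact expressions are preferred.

|AB| ∈ [6, 12]
|BC| ∈ {40}
|AC| ∈ [28, 52]

|AC| ∈ [28, 52]  (≈ [28.0000, 52.0000])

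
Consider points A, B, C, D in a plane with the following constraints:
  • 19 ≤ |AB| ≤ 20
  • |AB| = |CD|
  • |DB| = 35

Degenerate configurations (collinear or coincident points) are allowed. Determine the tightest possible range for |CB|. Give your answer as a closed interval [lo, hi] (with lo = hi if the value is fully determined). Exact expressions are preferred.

|CB| ∈ [15, 55]  (≈ [15.0000, 55.0000])

|AB| ∈ [19, 20]
|BD| ∈ {35}
|CD| ∈ [19, 20]
|AD| ∈ [15, 55]
|BC| ∈ [15, 55]
|AC| ∈ [0, 75]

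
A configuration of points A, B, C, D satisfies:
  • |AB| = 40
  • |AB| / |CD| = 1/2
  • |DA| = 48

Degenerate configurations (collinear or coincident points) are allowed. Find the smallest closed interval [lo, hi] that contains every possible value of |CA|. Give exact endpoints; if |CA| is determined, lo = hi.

|CA| ∈ [32, 128]  (≈ [32.0000, 128.0000])

|AB| ∈ {40}
|AD| ∈ {48}
|CD| ∈ {80}
|BD| ∈ [8, 88]
|AC| ∈ [32, 128]
|BC| ∈ [0, 168]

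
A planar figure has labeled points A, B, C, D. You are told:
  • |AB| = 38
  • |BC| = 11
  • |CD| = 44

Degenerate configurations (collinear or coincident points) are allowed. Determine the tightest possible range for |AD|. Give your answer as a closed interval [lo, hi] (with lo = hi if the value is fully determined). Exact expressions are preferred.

|AB| ∈ {38}
|BC| ∈ {11}
|CD| ∈ {44}
|AC| ∈ [27, 49]
|BD| ∈ [33, 55]
|AD| ∈ [0, 93]

|AD| ∈ [0, 93]  (≈ [0.0000, 93.0000])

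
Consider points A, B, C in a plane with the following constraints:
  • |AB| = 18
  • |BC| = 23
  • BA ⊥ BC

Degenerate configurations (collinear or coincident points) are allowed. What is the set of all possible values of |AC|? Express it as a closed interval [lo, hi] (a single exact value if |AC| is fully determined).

|AB| ∈ {18}
|BC| ∈ {23}
|AC| ∈ {√(853)}

|AC| = √(853)  (≈ 29.2062)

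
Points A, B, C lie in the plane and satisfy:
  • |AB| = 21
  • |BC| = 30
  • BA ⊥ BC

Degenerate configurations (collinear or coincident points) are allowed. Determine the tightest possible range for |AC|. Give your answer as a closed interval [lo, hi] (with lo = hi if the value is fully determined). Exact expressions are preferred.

|AB| ∈ {21}
|BC| ∈ {30}
|AC| ∈ {3·√(149)}

|AC| = 3·√(149)  (≈ 36.6197)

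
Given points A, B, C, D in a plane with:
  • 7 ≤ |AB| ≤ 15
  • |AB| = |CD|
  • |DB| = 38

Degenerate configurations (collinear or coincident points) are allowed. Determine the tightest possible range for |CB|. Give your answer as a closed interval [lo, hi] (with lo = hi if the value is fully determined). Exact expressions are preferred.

|CB| ∈ [23, 53]  (≈ [23.0000, 53.0000])

|AB| ∈ [7, 15]
|BD| ∈ {38}
|CD| ∈ [7, 15]
|AD| ∈ [23, 53]
|BC| ∈ [23, 53]
|AC| ∈ [8, 68]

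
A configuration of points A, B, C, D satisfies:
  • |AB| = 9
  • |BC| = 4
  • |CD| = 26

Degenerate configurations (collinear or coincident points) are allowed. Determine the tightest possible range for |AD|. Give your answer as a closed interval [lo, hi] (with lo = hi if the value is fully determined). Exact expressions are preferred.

|AB| ∈ {9}
|BC| ∈ {4}
|CD| ∈ {26}
|AC| ∈ [5, 13]
|BD| ∈ [22, 30]
|AD| ∈ [13, 39]

|AD| ∈ [13, 39]  (≈ [13.0000, 39.0000])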